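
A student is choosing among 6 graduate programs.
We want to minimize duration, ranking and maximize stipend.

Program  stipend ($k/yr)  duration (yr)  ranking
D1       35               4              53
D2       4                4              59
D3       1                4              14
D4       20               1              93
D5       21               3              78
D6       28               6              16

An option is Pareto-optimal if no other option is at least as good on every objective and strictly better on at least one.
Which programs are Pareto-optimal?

D1, D3, D4, D5, D6

D1: not dominated (best stipend).
D2: dominated by D1 (stipend 35≥4, duration 4≤4, ranking 53≤59).
D3: not dominated (best ranking).
D4: not dominated (best duration).
D5: not dominated.
D6: not dominated.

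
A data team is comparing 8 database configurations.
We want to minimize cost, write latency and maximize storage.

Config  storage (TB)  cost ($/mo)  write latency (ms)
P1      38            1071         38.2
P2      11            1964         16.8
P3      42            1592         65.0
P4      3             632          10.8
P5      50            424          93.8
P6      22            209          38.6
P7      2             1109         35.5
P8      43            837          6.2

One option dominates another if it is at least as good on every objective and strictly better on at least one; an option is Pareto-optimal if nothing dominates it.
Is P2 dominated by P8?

Yes

P8 vs P2: storage 43≥11, cost 837≤1964, write latency 6.2≤16.8 — P8 is at least as good on every objective with at least one strict improvement.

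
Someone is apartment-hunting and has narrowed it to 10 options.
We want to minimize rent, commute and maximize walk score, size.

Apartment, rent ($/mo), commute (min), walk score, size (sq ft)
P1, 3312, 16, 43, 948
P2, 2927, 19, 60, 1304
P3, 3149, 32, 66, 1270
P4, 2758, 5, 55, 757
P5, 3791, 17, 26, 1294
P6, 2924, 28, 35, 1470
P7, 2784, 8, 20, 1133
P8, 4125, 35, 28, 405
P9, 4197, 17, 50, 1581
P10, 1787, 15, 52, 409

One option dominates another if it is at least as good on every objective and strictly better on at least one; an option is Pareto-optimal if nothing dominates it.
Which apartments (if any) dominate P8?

P1, P2, P3, P4, P6, P10

P1: rent 3312≤4125, commute 16≤35, walk score 43≥28, size 948≥405 — dominates P8.
P2: rent 2927≤4125, commute 19≤35, walk score 60≥28, size 1304≥405 — dominates P8.
P3: rent 3149≤4125, commute 32≤35, walk score 66≥28, size 1270≥405 — dominates P8.
P4: rent 2758≤4125, commute 5≤35, walk score 55≥28, size 757≥405 — dominates P8.
P6: rent 2924≤4125, commute 28≤35, walk score 35≥28, size 1470≥405 — dominates P8.
P10: rent 1787≤4125, commute 15≤35, walk score 52≥28, size 409≥405 — dominates P8.
Others (P5, P7, P9) are each worse than P8 on at least one objective.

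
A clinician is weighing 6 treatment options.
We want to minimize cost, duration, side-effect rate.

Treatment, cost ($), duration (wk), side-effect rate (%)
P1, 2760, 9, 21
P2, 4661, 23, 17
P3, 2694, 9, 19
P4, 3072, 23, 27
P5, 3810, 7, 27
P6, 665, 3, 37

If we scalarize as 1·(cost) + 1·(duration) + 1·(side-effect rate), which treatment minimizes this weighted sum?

P6

P1: 1·2760 + 1·9 + 1·21 = 2790
P2: 1·4661 + 1·23 + 1·17 = 4701
P3: 1·2694 + 1·9 + 1·19 = 2722
P4: 1·3072 + 1·23 + 1·27 = 3122
P5: 1·3810 + 1·7 + 1·27 = 3844
P6: 1·665 + 1·3 + 1·37 = 705
Lowest: P6 at 705.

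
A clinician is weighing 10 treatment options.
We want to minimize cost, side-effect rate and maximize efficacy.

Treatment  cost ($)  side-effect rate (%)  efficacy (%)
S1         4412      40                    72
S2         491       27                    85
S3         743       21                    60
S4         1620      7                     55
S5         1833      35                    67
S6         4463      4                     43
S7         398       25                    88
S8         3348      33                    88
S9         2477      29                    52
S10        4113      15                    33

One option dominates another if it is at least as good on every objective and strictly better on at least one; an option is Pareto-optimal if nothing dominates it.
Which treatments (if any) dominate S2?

S7

S7: cost 398≤491, side-effect rate 25≤27, efficacy 88≥85 — dominates S2.
Others (S1, S3, S4, S5, S6, S8, S9, S10) are each worse than S2 on at least one objective.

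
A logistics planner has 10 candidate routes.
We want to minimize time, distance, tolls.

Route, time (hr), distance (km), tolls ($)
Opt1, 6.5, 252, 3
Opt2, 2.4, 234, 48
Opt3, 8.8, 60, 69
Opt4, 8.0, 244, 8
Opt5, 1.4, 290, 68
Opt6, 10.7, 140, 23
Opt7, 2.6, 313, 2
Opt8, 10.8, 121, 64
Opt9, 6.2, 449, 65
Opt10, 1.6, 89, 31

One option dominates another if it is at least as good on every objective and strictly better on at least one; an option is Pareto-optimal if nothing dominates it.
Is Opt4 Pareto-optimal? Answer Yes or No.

Opt1: worse on distance (252 vs 244).
Opt2: worse on tolls (48 vs 8).
Opt3: worse on time (8.8 vs 8.0).
Opt5: worse on distance (290 vs 244).
Opt6: worse on time (10.7 vs 8.0).
Opt7: worse on distance (313 vs 244).
Opt8: worse on time (10.8 vs 8.0).
Opt9: worse on distance (449 vs 244).
Opt10: worse on tolls (31 vs 8).
No option is at least as good as Opt4 on every objective and strictly better on one.

Yes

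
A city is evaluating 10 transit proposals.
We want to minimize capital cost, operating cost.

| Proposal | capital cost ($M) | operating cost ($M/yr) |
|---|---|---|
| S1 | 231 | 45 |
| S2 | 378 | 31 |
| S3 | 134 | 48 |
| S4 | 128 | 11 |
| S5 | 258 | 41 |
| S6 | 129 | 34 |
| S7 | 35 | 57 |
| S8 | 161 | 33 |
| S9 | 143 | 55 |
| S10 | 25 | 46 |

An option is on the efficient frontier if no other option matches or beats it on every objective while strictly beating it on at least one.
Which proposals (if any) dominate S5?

S4, S6, S8

S4: capital cost 128≤258, operating cost 11≤41 — dominates S5.
S6: capital cost 129≤258, operating cost 34≤41 — dominates S5.
S8: capital cost 161≤258, operating cost 33≤41 — dominates S5.
Others (S1, S2, S3, S7, S9, S10) are each worse than S5 on at least one objective.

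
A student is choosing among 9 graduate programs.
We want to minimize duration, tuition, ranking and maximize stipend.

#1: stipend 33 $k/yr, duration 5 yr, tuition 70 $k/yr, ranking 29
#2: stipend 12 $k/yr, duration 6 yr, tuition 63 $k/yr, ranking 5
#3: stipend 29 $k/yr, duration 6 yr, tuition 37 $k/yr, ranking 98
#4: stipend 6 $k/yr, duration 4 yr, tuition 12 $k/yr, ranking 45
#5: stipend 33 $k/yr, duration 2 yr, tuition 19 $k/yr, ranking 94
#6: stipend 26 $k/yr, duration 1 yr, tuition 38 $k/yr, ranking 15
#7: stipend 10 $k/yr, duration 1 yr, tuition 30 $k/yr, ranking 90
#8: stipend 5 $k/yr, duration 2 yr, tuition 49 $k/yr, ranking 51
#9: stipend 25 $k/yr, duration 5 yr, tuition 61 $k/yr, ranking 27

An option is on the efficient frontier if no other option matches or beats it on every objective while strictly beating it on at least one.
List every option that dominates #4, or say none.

none

#1: worse on duration (5 vs 4).
#2: worse on duration (6 vs 4).
#3: worse on duration (6 vs 4).
#5: worse on tuition (19 vs 12).
#6: worse on tuition (38 vs 12).
#7: worse on tuition (30 vs 12).
#8: worse on stipend (5 vs 6).
#9: worse on duration (5 vs 4).
No option dominates #4.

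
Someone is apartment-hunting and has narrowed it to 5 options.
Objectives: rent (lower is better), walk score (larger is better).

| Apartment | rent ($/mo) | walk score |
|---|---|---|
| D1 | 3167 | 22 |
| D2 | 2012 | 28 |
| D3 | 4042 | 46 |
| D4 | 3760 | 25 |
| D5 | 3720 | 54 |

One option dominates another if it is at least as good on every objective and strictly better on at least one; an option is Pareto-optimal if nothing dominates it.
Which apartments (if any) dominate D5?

none

D1: worse on walk score (22 vs 54).
D2: worse on walk score (28 vs 54).
D3: worse on rent (4042 vs 3720).
D4: worse on rent (3760 vs 3720).
No option dominates D5.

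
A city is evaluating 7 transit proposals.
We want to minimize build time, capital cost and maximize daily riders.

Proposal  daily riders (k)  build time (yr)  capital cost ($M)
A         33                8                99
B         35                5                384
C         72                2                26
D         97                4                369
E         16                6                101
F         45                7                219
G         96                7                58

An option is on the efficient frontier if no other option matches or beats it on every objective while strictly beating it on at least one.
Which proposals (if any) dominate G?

A: worse on daily riders (33 vs 96).
B: worse on daily riders (35 vs 96).
C: worse on daily riders (72 vs 96).
D: worse on capital cost (369 vs 58).
E: worse on daily riders (16 vs 96).
F: worse on daily riders (45 vs 96).
No option dominates G.

none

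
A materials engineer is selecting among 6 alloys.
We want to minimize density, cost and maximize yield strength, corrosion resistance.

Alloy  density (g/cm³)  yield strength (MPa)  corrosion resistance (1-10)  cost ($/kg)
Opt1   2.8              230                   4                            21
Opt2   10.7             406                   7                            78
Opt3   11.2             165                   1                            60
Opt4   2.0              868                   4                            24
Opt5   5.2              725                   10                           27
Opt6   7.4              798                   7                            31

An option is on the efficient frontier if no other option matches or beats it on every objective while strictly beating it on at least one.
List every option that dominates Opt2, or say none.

Opt5, Opt6

Opt5: density 5.2≤10.7, yield strength 725≥406, corrosion resistance 10≥7, cost 27≤78 — dominates Opt2.
Opt6: density 7.4≤10.7, yield strength 798≥406, corrosion resistance 7≥7, cost 31≤78 — dominates Opt2.
Others (Opt1, Opt3, Opt4) are each worse than Opt2 on at least one objective.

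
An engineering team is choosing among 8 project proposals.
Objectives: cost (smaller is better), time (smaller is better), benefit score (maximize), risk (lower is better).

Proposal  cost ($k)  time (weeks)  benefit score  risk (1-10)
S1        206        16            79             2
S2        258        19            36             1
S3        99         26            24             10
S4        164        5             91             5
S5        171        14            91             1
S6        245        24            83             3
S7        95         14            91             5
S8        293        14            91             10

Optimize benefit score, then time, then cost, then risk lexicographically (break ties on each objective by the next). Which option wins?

S4

First maximize benefit score: best is 91, kept {S4, S5, S7, S8}.
Then minimize time: best is 5, kept {S4}.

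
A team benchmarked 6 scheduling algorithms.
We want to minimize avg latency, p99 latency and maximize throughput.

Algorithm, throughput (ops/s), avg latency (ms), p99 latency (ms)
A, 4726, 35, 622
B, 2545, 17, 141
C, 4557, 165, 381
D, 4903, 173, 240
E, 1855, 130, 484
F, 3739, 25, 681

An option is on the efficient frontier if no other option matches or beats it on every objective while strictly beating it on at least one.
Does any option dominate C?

A: worse on p99 latency (622 vs 381).
B: worse on throughput (2545 vs 4557).
D: worse on avg latency (173 vs 165).
E: worse on throughput (1855 vs 4557).
F: worse on throughput (3739 vs 4557).
No option is at least as good as C on every objective and strictly better on one.

No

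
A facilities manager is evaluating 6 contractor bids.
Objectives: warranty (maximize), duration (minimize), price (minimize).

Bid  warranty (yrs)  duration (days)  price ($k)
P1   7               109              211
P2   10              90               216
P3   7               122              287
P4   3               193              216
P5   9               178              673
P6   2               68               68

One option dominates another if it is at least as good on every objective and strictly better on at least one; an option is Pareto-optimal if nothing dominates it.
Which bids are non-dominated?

P1, P2, P6

P1: not dominated.
P2: not dominated (best warranty).
P3: dominated by P1 (warranty 7≥7, duration 109≤122, price 211≤287).
P4: dominated by P1 (warranty 7≥3, duration 109≤193, price 211≤216).
P5: dominated by P2 (warranty 10≥9, duration 90≤178, price 216≤673).
P6: not dominated (best duration).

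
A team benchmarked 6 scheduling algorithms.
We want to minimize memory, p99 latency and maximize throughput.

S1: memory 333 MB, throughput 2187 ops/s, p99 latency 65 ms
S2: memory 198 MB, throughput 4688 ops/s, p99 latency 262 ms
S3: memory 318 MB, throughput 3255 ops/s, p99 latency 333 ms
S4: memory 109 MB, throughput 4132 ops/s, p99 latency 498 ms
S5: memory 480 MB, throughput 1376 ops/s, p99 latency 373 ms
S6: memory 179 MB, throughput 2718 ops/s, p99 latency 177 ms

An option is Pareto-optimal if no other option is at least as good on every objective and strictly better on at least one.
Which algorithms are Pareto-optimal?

S1: not dominated (best p99 latency).
S2: not dominated (best throughput).
S3: dominated by S2 (memory 198≤318, throughput 4688≥3255, p99 latency 262≤333).
S4: not dominated (best memory).
S5: dominated by S1 (memory 333≤480, throughput 2187≥1376, p99 latency 65≤373).
S6: not dominated.

S1, S2, S4, S6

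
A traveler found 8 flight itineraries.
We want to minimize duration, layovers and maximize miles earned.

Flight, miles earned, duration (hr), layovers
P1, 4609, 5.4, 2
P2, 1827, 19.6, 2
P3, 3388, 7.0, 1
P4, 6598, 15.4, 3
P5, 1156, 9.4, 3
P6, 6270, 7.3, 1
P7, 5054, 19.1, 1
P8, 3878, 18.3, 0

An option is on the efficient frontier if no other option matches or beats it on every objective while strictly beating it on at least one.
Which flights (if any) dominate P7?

P6: miles earned 6270≥5054, duration 7.3≤19.1, layovers 1≤1 — dominates P7.
Others (P1, P2, P3, P4, P5, P8) are each worse than P7 on at least one objective.

P6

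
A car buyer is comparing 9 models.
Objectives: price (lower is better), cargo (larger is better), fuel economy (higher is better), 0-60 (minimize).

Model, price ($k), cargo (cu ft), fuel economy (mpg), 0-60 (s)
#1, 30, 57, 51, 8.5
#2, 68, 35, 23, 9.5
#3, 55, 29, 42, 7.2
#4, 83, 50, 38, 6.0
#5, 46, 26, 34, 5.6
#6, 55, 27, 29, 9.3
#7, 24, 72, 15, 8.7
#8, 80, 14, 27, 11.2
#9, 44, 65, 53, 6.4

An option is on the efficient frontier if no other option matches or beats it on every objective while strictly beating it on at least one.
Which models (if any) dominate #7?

#1: worse on price (30 vs 24).
#2: worse on price (68 vs 24).
#3: worse on price (55 vs 24).
#4: worse on price (83 vs 24).
#5: worse on price (46 vs 24).
#6: worse on price (55 vs 24).
#8: worse on price (80 vs 24).
#9: worse on price (44 vs 24).
No option dominates #7.

none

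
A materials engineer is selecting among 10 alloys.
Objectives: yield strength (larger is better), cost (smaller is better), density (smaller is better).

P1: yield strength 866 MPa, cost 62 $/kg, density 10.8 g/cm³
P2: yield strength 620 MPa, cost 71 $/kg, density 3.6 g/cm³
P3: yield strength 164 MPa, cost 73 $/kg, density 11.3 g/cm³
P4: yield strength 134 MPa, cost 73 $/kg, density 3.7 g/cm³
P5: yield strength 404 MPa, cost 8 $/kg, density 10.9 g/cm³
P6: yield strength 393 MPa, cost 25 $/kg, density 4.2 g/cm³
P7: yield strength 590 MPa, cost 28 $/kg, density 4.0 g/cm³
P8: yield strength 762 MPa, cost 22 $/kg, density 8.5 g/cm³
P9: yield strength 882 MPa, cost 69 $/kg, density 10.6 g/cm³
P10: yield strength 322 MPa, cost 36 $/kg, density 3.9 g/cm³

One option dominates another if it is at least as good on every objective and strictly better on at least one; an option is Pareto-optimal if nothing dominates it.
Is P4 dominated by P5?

No

P5 vs P4: P5 is worse on density (10.9 vs 3.7), so it does not dominate P4.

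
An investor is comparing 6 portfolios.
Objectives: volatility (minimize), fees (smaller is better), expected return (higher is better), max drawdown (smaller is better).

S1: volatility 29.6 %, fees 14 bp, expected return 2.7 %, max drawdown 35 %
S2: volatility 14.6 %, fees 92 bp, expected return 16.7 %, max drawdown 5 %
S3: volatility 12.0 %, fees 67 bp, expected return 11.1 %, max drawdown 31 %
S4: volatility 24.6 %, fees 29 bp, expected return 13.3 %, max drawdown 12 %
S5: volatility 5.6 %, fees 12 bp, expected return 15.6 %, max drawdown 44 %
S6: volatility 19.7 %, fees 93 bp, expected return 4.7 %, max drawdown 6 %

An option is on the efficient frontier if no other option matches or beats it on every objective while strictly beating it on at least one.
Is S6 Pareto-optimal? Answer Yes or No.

No

S2 vs S6: volatility 14.6≤19.7, fees 92≤93, expected return 16.7≥4.7, max drawdown 5≤6 — S2 is at least as good on every objective and strictly better on at least one, so S2 dominates S6.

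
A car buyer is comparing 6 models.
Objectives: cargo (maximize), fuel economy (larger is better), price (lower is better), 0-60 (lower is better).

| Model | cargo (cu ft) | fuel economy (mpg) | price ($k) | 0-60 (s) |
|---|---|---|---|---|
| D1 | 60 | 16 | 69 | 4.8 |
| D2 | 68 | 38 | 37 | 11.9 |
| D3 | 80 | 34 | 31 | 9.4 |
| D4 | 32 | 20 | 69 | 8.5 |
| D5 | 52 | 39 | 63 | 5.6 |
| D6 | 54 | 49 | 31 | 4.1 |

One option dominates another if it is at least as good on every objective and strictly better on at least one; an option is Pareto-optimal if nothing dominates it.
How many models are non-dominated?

D1: not dominated.
D2: not dominated.
D3: not dominated (best cargo).
D4: dominated by D5 (cargo 52≥32, fuel economy 39≥20, price 63≤69, 0-60 5.6≤8.5).
D5: dominated by D6 (cargo 54≥52, fuel economy 49≥39, price 31≤63, 0-60 4.1≤5.6).
D6: not dominated (best fuel economy).
Pareto-optimal: D1, D2, D3, D6 → 4.

4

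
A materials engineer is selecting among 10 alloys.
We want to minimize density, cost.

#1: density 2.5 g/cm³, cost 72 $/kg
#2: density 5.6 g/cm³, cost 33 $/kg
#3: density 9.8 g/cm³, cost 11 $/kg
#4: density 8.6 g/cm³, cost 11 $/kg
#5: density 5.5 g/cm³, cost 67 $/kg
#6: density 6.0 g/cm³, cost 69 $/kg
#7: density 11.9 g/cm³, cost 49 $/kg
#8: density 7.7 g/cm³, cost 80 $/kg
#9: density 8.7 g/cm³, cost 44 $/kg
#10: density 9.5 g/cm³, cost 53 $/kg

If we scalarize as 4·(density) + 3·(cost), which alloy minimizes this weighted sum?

#4

#1: 4·2.5 + 3·72 = 226.0
#2: 4·5.6 + 3·33 = 121.4
#3: 4·9.8 + 3·11 = 72.2
#4: 4·8.6 + 3·11 = 67.4
#5: 4·5.5 + 3·67 = 223.0
#6: 4·6.0 + 3·69 = 231.0
#7: 4·11.9 + 3·49 = 194.6
#8: 4·7.7 + 3·80 = 270.8
#9: 4·8.7 + 3·44 = 166.8
#10: 4·9.5 + 3·53 = 197.0
Lowest: #4 at 67.4.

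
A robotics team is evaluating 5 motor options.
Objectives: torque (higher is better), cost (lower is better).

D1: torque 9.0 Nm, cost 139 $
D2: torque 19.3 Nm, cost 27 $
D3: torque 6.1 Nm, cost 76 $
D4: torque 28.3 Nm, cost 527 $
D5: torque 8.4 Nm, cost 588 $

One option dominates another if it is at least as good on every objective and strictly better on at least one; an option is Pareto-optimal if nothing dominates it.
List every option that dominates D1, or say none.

D2: torque 19.3≥9.0, cost 27≤139 — dominates D1.
Others (D3, D4, D5) are each worse than D1 on at least one objective.

D2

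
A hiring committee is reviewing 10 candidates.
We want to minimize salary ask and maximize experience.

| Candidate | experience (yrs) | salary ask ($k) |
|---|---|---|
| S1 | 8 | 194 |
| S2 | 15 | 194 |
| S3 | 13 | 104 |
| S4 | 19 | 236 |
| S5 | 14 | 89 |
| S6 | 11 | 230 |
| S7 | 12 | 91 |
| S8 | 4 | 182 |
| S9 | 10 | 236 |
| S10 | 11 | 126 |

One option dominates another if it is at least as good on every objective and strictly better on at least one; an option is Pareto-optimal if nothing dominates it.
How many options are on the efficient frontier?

3

S1: dominated by S2 (experience 15≥8, salary ask 194≤194).
S2: not dominated.
S3: dominated by S5 (experience 14≥13, salary ask 89≤104).
S4: not dominated (best experience).
S5: not dominated (best salary ask).
S6: dominated by S2 (experience 15≥11, salary ask 194≤230).
S7: dominated by S5 (experience 14≥12, salary ask 89≤91).
S8: dominated by S3 (experience 13≥4, salary ask 104≤182).
S9: dominated by S2 (experience 15≥10, salary ask 194≤236).
S10: dominated by S3 (experience 13≥11, salary ask 104≤126).
Pareto-optimal: S2, S4, S5 → 3.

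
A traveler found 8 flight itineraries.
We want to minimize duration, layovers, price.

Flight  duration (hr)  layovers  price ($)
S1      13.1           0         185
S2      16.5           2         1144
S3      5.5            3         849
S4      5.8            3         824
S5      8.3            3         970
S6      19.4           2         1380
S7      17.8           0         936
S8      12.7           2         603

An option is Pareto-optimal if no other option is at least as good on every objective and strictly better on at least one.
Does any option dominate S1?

S2: worse on duration (16.5 vs 13.1).
S3: worse on layovers (3 vs 0).
S4: worse on layovers (3 vs 0).
S5: worse on layovers (3 vs 0).
S6: worse on duration (19.4 vs 13.1).
S7: worse on duration (17.8 vs 13.1).
S8: worse on layovers (2 vs 0).
No option is at least as good as S1 on every objective and strictly better on one.

No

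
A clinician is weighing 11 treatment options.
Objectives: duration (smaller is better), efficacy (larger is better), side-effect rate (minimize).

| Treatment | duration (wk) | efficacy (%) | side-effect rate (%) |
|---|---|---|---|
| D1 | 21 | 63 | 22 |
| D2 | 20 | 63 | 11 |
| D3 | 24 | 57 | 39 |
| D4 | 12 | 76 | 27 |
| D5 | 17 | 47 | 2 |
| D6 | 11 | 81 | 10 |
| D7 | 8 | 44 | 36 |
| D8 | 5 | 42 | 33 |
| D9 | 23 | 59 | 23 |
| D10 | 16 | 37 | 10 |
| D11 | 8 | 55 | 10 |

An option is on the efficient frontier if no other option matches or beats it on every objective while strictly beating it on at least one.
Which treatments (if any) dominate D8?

none

D1: worse on duration (21 vs 5).
D2: worse on duration (20 vs 5).
D3: worse on duration (24 vs 5).
D4: worse on duration (12 vs 5).
D5: worse on duration (17 vs 5).
D6: worse on duration (11 vs 5).
D7: worse on duration (8 vs 5).
D9: worse on duration (23 vs 5).
D10: worse on duration (16 vs 5).
D11: worse on duration (8 vs 5).
No option dominates D8.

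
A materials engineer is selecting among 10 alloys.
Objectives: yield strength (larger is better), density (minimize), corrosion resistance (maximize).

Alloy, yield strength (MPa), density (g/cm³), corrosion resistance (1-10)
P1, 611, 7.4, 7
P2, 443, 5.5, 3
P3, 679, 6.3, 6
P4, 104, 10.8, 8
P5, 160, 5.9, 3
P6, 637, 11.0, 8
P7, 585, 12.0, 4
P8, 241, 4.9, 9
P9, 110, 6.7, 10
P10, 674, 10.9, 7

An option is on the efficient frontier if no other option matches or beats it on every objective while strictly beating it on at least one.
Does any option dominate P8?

No

P1: worse on density (7.4 vs 4.9).
P2: worse on density (5.5 vs 4.9).
P3: worse on density (6.3 vs 4.9).
P4: worse on yield strength (104 vs 241).
P5: worse on yield strength (160 vs 241).
P6: worse on density (11.0 vs 4.9).
P7: worse on density (12.0 vs 4.9).
P9: worse on yield strength (110 vs 241).
P10: worse on density (10.9 vs 4.9).
No option is at least as good as P8 on every objective and strictly better on one.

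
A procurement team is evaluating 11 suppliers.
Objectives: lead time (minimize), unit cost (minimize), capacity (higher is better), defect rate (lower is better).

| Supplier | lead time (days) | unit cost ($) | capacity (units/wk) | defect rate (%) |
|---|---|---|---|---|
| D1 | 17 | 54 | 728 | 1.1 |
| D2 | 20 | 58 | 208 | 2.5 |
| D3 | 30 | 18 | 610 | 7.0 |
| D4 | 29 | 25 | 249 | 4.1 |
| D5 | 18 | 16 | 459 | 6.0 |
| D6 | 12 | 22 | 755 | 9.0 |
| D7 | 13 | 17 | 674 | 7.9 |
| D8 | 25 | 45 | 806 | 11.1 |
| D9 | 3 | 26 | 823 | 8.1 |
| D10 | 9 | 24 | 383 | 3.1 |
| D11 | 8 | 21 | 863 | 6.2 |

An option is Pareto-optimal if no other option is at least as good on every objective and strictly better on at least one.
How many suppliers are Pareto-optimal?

7

D1: not dominated (best defect rate).
D2: dominated by D1 (lead time 17≤20, unit cost 54≤58, capacity 728≥208, defect rate 1.1≤2.5).
D3: not dominated.
D4: dominated by D10 (lead time 9≤29, unit cost 24≤25, capacity 383≥249, defect rate 3.1≤4.1).
D5: not dominated (best unit cost).
D6: dominated by D11 (lead time 8≤12, unit cost 21≤22, capacity 863≥755, defect rate 6.2≤9.0).
D7: not dominated.
D8: dominated by D9 (lead time 3≤25, unit cost 26≤45, capacity 823≥806, defect rate 8.1≤11.1).
D9: not dominated (best lead time).
D10: not dominated.
D11: not dominated (best capacity).
Pareto-optimal: D1, D3, D5, D7, D9, D10, D11 → 7.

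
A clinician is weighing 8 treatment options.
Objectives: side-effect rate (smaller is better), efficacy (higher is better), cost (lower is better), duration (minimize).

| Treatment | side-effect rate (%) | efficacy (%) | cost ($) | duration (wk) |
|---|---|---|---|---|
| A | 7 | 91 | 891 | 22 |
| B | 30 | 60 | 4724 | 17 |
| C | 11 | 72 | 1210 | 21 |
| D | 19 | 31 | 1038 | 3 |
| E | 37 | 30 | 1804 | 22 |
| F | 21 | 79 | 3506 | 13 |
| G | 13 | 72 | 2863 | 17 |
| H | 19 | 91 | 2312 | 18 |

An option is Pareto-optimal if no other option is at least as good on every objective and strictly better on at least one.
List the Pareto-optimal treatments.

A: not dominated (best side-effect rate).
B: dominated by F (side-effect rate 21≤30, efficacy 79≥60, cost 3506≤4724, duration 13≤17).
C: not dominated.
D: not dominated (best duration).
E: dominated by A (side-effect rate 7≤37, efficacy 91≥30, cost 891≤1804, duration 22≤22).
F: not dominated.
G: not dominated.
H: not dominated.

A, C, D, F, G, H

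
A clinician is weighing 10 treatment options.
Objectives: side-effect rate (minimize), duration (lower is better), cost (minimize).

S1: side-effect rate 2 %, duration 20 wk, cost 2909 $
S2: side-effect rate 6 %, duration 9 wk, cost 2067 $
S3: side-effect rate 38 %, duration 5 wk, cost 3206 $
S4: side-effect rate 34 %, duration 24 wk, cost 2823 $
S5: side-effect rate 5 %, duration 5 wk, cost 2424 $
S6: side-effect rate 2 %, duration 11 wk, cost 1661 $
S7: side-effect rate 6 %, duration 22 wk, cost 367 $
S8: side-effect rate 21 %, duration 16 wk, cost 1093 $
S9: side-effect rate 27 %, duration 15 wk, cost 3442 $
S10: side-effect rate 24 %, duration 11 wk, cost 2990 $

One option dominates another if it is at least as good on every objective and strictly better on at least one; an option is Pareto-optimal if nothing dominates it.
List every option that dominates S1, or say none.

S6

S6: side-effect rate 2≤2, duration 11≤20, cost 1661≤2909 — dominates S1.
Others (S2, S3, S4, S5, S7, S8, S9, S10) are each worse than S1 on at least one objective.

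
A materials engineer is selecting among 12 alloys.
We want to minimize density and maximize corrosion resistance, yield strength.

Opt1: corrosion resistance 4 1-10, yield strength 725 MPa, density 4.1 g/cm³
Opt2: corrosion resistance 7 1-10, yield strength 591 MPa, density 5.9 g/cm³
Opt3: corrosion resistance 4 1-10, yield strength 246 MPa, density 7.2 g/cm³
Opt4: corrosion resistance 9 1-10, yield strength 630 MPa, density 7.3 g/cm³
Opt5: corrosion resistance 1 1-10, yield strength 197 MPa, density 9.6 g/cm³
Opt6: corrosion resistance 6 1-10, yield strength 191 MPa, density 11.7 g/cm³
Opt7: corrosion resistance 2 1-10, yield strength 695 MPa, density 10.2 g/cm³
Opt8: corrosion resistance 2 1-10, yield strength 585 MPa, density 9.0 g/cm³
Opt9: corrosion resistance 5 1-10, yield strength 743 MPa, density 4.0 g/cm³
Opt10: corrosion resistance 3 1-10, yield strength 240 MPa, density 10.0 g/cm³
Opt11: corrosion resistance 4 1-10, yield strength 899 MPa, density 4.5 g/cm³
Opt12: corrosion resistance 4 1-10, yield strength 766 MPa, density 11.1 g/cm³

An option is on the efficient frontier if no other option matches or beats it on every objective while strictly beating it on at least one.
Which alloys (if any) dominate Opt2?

none

Opt1: worse on corrosion resistance (4 vs 7).
Opt3: worse on corrosion resistance (4 vs 7).
Opt4: worse on density (7.3 vs 5.9).
Opt5: worse on corrosion resistance (1 vs 7).
Opt6: worse on corrosion resistance (6 vs 7).
Opt7: worse on corrosion resistance (2 vs 7).
Opt8: worse on corrosion resistance (2 vs 7).
Opt9: worse on corrosion resistance (5 vs 7).
Opt10: worse on corrosion resistance (3 vs 7).
Opt11: worse on corrosion resistance (4 vs 7).
Opt12: worse on corrosion resistance (4 vs 7).
No option dominates Opt2.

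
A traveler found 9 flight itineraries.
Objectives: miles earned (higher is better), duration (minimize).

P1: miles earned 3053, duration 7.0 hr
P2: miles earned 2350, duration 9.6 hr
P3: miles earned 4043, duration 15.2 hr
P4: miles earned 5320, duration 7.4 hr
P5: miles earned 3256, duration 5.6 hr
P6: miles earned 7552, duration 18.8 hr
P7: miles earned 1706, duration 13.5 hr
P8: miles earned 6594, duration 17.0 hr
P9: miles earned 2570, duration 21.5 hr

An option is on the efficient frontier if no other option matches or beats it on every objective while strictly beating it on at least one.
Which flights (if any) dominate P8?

none

P1: worse on miles earned (3053 vs 6594).
P2: worse on miles earned (2350 vs 6594).
P3: worse on miles earned (4043 vs 6594).
P4: worse on miles earned (5320 vs 6594).
P5: worse on miles earned (3256 vs 6594).
P6: worse on duration (18.8 vs 17.0).
P7: worse on miles earned (1706 vs 6594).
P9: worse on miles earned (2570 vs 6594).
No option dominates P8.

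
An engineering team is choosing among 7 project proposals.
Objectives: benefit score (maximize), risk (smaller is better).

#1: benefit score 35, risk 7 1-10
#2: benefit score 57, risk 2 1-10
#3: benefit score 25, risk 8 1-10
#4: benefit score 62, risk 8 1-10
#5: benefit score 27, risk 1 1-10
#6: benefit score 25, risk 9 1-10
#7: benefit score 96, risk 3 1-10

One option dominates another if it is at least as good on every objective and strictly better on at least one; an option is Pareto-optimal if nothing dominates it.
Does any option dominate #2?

No

#1: worse on benefit score (35 vs 57).
#3: worse on benefit score (25 vs 57).
#4: worse on risk (8 vs 2).
#5: worse on benefit score (27 vs 57).
#6: worse on benefit score (25 vs 57).
#7: worse on risk (3 vs 2).
No option is at least as good as #2 on every objective and strictly better on one.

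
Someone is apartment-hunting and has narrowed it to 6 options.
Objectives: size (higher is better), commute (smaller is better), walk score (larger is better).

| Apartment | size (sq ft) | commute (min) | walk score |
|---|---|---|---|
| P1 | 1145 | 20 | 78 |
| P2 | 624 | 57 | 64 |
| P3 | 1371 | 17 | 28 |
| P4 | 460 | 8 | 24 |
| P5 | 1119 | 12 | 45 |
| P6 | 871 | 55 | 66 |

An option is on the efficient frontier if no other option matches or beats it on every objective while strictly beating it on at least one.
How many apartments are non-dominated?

P1: not dominated (best walk score).
P2: dominated by P1 (size 1145≥624, commute 20≤57, walk score 78≥64).
P3: not dominated (best size).
P4: not dominated (best commute).
P5: not dominated.
P6: dominated by P1 (size 1145≥871, commute 20≤55, walk score 78≥66).
Pareto-optimal: P1, P3, P4, P5 → 4.

4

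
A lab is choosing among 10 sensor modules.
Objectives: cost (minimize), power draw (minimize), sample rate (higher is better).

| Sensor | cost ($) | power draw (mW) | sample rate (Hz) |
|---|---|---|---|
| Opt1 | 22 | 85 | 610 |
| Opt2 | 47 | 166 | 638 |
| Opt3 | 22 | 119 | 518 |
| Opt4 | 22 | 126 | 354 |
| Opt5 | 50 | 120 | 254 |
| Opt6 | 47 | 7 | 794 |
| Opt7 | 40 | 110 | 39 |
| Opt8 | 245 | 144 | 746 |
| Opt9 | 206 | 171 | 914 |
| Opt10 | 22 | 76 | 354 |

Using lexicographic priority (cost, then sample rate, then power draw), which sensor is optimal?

First minimize cost: best is 22, kept {Opt1, Opt3, Opt4, Opt10}.
Then maximize sample rate: best is 610, kept {Opt1}.

Opt1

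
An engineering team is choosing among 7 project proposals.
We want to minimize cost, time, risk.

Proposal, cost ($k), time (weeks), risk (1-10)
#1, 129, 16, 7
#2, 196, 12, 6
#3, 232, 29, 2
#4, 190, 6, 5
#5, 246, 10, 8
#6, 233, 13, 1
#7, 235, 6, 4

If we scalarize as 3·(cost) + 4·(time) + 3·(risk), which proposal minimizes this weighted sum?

#1: 3·129 + 4·16 + 3·7 = 472
#2: 3·196 + 4·12 + 3·6 = 654
#3: 3·232 + 4·29 + 3·2 = 818
#4: 3·190 + 4·6 + 3·5 = 609
#5: 3·246 + 4·10 + 3·8 = 802
#6: 3·233 + 4·13 + 3·1 = 754
#7: 3·235 + 4·6 + 3·4 = 741
Lowest: #1 at 472.

#1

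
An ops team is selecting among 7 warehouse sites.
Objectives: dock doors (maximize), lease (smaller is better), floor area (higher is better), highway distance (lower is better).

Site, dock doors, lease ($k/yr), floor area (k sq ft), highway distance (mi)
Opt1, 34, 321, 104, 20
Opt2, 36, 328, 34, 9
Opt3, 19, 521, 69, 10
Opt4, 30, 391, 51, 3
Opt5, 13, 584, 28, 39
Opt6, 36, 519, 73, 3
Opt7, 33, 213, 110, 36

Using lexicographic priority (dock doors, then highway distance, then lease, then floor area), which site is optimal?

First maximize dock doors: best is 36, kept {Opt2, Opt6}.
Then minimize highway distance: best is 3, kept {Opt6}.

Opt6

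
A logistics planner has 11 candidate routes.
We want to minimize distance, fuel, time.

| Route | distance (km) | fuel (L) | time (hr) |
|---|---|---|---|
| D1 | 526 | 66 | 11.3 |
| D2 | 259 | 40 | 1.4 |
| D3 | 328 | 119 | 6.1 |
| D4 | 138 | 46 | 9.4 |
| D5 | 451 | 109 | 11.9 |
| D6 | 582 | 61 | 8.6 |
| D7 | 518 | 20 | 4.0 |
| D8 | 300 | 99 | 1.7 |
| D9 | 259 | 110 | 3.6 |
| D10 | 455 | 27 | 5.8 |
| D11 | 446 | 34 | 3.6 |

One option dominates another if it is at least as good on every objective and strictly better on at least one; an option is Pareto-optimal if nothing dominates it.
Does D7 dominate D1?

D7 vs D1: distance 518≤526, fuel 20≤66, time 4.0≤11.3 — D7 is at least as good on every objective with at least one strict improvement.

Yes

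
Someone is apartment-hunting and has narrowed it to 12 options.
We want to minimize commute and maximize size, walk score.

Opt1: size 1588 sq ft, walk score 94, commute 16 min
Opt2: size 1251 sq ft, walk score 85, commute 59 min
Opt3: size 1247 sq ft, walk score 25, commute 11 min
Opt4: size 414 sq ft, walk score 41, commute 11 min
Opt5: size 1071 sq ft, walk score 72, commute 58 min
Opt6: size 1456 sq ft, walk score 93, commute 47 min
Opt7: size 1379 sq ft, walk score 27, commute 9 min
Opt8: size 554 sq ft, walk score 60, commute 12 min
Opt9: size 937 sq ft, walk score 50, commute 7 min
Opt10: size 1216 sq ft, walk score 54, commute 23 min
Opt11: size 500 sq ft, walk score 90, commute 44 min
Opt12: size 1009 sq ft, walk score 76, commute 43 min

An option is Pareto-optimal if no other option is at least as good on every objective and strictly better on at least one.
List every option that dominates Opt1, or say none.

none

Opt2: worse on size (1251 vs 1588).
Opt3: worse on size (1247 vs 1588).
Opt4: worse on size (414 vs 1588).
Opt5: worse on size (1071 vs 1588).
Opt6: worse on size (1456 vs 1588).
Opt7: worse on size (1379 vs 1588).
Opt8: worse on size (554 vs 1588).
Opt9: worse on size (937 vs 1588).
Opt10: worse on size (1216 vs 1588).
Opt11: worse on size (500 vs 1588).
Opt12: worse on size (1009 vs 1588).
No option dominates Opt1.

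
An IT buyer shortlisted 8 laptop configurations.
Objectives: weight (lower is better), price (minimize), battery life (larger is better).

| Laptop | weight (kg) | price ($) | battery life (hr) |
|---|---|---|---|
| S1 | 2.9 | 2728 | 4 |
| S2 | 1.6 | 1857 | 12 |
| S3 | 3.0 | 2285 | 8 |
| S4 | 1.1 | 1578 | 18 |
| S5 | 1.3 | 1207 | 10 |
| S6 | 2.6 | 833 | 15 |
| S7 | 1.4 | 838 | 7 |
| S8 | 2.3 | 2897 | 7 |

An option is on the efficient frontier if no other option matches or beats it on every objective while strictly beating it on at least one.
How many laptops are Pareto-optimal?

4

S1: dominated by S2 (weight 1.6≤2.9, price 1857≤2728, battery life 12≥4).
S2: dominated by S4 (weight 1.1≤1.6, price 1578≤1857, battery life 18≥12).
S3: dominated by S2 (weight 1.6≤3.0, price 1857≤2285, battery life 12≥8).
S4: not dominated (best weight).
S5: not dominated.
S6: not dominated (best price).
S7: not dominated.
S8: dominated by S2 (weight 1.6≤2.3, price 1857≤2897, battery life 12≥7).
Pareto-optimal: S4, S5, S6, S7 → 4.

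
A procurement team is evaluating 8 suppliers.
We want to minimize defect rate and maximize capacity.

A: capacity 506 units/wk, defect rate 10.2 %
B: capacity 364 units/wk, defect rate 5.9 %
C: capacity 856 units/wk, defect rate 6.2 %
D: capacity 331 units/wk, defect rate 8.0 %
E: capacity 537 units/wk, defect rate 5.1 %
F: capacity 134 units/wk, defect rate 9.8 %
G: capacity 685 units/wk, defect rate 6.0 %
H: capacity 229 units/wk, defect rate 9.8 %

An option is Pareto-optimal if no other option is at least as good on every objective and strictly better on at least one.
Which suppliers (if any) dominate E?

A: worse on capacity (506 vs 537).
B: worse on capacity (364 vs 537).
C: worse on defect rate (6.2 vs 5.1).
D: worse on capacity (331 vs 537).
F: worse on capacity (134 vs 537).
G: worse on defect rate (6.0 vs 5.1).
H: worse on capacity (229 vs 537).
No option dominates E.

none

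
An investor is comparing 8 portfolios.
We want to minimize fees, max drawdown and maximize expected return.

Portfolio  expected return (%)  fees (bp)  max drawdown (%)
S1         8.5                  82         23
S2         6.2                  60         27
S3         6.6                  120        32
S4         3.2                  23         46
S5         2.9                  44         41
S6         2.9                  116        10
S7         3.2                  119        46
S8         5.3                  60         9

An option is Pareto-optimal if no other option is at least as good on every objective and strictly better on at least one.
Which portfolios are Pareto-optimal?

S1, S2, S4, S5, S8

S1: not dominated (best expected return).
S2: not dominated.
S3: dominated by S1 (expected return 8.5≥6.6, fees 82≤120, max drawdown 23≤32).
S4: not dominated (best fees).
S5: not dominated.
S6: dominated by S8 (expected return 5.3≥2.9, fees 60≤116, max drawdown 9≤10).
S7: dominated by S1 (expected return 8.5≥3.2, fees 82≤119, max drawdown 23≤46).
S8: not dominated (best max drawdown).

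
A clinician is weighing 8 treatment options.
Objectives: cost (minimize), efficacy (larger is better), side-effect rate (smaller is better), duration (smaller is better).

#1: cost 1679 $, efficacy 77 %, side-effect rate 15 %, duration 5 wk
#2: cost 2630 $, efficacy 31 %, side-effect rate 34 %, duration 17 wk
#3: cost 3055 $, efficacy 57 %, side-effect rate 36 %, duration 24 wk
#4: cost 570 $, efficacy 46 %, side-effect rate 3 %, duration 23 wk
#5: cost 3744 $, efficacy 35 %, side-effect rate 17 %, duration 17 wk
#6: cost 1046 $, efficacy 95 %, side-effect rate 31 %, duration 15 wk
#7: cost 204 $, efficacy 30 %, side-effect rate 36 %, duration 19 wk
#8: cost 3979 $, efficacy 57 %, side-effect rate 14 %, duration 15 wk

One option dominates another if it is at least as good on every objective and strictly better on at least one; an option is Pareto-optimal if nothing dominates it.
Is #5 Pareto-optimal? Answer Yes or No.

No

#1 vs #5: cost 1679≤3744, efficacy 77≥35, side-effect rate 15≤17, duration 5≤17 — #1 is at least as good on every objective and strictly better on at least one, so #1 dominates #5.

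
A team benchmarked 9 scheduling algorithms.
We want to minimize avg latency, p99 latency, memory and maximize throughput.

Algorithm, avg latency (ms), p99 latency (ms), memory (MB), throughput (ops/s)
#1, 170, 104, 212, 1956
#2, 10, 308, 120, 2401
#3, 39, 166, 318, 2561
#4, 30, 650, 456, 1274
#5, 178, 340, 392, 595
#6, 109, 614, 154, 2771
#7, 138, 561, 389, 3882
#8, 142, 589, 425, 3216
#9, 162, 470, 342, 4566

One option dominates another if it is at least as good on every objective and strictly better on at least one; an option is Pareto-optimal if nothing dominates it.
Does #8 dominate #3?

#8 vs #3: #8 is worse on avg latency (142 vs 39), so it does not dominate #3.

No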